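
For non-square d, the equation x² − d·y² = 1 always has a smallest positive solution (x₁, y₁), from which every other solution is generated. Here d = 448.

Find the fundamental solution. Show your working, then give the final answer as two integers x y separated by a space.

d=448: √d = [21; 6,42] (ℓ=2, even), read p_1/q_1
a_0=21:  p_0=21·1+0=21,  q_0=21·0+1=1
a_1=6:  p_1=6·21+1=127,  q_1=6·1+0=6
(x₁, y₁) = (127, 6);  127² − 448·6² = 1 ✓

127 6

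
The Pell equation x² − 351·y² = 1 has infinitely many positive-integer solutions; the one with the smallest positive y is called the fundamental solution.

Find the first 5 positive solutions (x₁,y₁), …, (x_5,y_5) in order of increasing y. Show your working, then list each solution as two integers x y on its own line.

62425 3332
7793761249 416000200
973051091875225 51937624966668
121485428812828080001 6484412476672499600
15167455786308534696249625 809578897660623950093332

√351 = [18; 1,2,1,3,2,2,2,3,1,2,1,36, …], period ℓ=12 (even) → k=11
i=0: a=18 ⇒ p=18, q=1
i=1: a=1 ⇒ p=19, q=1
…
i=3: a=1 ⇒ p=75, q=4
i=4: a=3 ⇒ p=281, q=15
…
i=7: a=2 ⇒ p=3747, q=200
i=8: a=3 ⇒ p=12796, q=683
i=9: a=1 ⇒ p=16543, q=883
i=10: a=2 ⇒ p=45882, q=2449
i=11: a=1 ⇒ p=62425, q=3332
→ (62425, 3332).  Check: 62425²=3896880625, 351·3332²=3896880624, difference 1.
k=2:  x_2 = 62425·62425+351·3332·3332 = 7793761249,  y_2 = 62425·3332+3332·62425 = 416000200
k=3:  x_3 = 62425·7793761249+351·3332·416000200 = 973051091875225,  y_3 = 62425·416000200+3332·7793761249 = 51937624966668
k=4:  x_4 = 62425·973051091875225+351·3332·51937624966668 = 121485428812828080001,  y_4 = 62425·51937624966668+3332·973051091875225 = 6484412476672499600
k=5:  x_5 = 62425·121485428812828080001+351·3332·6484412476672499600 = 15167455786308534696249625,  y_5 = 62425·6484412476672499600+3332·121485428812828080001 = 809578897660623950093332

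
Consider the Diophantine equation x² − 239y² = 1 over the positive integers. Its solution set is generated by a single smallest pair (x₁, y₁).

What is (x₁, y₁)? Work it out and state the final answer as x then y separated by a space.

√239 = [15; 2,5,1,2,4,15,4,2,1,5,2,30, …], period ℓ=12 (even) → k=11
k=0  a_k=15  p_k/q_k = 15/1
k=1  a_k=2  p_k/q_k = 31/2
k=2  a_k=5  p_k/q_k = 170/11
…
k=4  a_k=2  p_k/q_k = 572/37
k=5  a_k=4  p_k/q_k = 2489/161
…
k=7  a_k=4  p_k/q_k = 154117/9969
k=8  a_k=2  p_k/q_k = 346141/22390
…
k=10  a_k=5  p_k/q_k = 2847431/184185
k=11  a_k=2  p_k/q_k = 6195120/400729
→ (6195120, 400729).  Check: 6195120²=38379511814400, 239·400729²=38379511814399, difference 1.

6195120 400729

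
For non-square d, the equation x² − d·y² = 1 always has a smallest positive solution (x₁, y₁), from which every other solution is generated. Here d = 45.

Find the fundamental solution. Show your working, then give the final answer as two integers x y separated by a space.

[6; 1,2,2,2,1,12] for √45; ℓ=6 ⇒ convergent index 5
a_0=6:  p_0=6·1+0=6,  q_0=6·0+1=1
a_1=1:  p_1=1·6+1=7,  q_1=1·1+0=1
a_2=2:  p_2=2·7+6=20,  q_2=2·1+1=3
a_3=2:  p_3=2·20+7=47,  q_3=2·3+1=7
a_4=2:  p_4=2·47+20=114,  q_4=2·7+3=17
a_5=1:  p_5=1·114+47=161,  q_5=1·17+7=24
→ (161, 24).  Check: 161²=25921, 45·24²=25920, difference 1.

161 24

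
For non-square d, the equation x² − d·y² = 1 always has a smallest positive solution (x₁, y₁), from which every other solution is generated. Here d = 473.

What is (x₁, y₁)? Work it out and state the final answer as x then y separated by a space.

√473 → a₀=21, period (1,2,1,42); ℓ=4 even so k=3
i=0: a=21 ⇒ p=21, q=1
…
i=2: a=2 ⇒ p=65, q=3
i=3: a=1 ⇒ p=87, q=4
fundamental: x₁=87, y₁=4  (since 7569 − 473·16 = 1)

87 4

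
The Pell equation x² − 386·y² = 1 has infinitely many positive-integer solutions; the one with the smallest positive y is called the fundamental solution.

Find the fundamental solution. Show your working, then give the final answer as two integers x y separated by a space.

111555 5678

[19; 1,1,1,4,1,18,1,4,1,1,1,38] for √386; ℓ=12 ⇒ convergent index 11
a_0=19:  p_0=19·1+0=19,  q_0=19·0+1=1
…
a_2=1:  p_2=1·20+19=39,  q_2=1·1+1=2
a_3=1:  p_3=1·39+20=59,  q_3=1·2+1=3
a_4=4:  p_4=4·59+39=275,  q_4=4·3+2=14
a_5=1:  p_5=1·275+59=334,  q_5=1·14+3=17
a_6=18:  p_6=18·334+275=6287,  q_6=18·17+14=320
a_7=1:  p_7=1·6287+334=6621,  q_7=1·320+17=337
a_8=4:  p_8=4·6621+6287=32771,  q_8=4·337+320=1668
…
a_10=1:  p_10=1·39392+32771=72163,  q_10=1·2005+1668=3673
a_11=1:  p_11=1·72163+39392=111555,  q_11=1·3673+2005=5678
→ (111555, 5678).  Check: 111555²=12444518025, 386·5678²=12444518024, difference 1.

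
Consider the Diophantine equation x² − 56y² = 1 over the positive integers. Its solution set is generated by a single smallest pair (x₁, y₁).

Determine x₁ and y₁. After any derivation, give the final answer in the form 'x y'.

15 2

[7; 2,14] for √56; ℓ=2 ⇒ convergent index 1
i=0: a=7 ⇒ p=7, q=1
i=1: a=2 ⇒ p=15, q=2
→ (15, 2).  Check: 15²=225, 56·2²=224, difference 1.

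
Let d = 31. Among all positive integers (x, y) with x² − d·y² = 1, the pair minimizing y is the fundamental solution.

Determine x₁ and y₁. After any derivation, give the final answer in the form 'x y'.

1520 273

d=31: √d = [5; 1,1,3,5,3,1,1,10] (ℓ=8, even), read p_7/q_7
a_0=5:  p_0=5·1+0=5,  q_0=5·0+1=1
a_1=1:  p_1=1·5+1=6,  q_1=1·1+0=1
a_2=1:  p_2=1·6+5=11,  q_2=1·1+1=2
a_3=3:  p_3=3·11+6=39,  q_3=3·2+1=7
a_4=5:  p_4=5·39+11=206,  q_4=5·7+2=37
a_5=3:  p_5=3·206+39=657,  q_5=3·37+7=118
a_6=1:  p_6=1·657+206=863,  q_6=1·118+37=155
a_7=1:  p_7=1·863+657=1520,  q_7=1·155+118=273
→ (1520, 273).  Check: 1520²=2310400, 31·273²=2310399, difference 1.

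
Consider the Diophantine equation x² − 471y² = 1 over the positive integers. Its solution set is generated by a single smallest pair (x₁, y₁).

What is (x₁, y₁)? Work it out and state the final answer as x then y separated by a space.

7838695 361188

d=471: √d = [21; 1,2,2,1,3,…,2,1,42] (ℓ=14, even), read p_13/q_13
step 0: (21, 1)  from 21·(1,0) + (0,1)
step 1: (22, 1)  from 1·(21,1) + (1,0)
step 2: (65, 3)  from 2·(22,1) + (21,1)
…
step 7: (48809, 2249)  from 14·(3429,158) + (803,37)
…
step 9: (644804, 29711)  from 3·(198665,9154) + (48809,2249)
step 10: (843469, 38865)  from 1·(644804,29711) + (198665,9154)
…
step 12: (5506953, 253747)  from 2·(2331742,107441) + (843469,38865)
step 13: (7838695, 361188)  from 1·(5506953,253747) + (2331742,107441)
(x₁, y₁) = (7838695, 361188);  7838695² − 471·361188² = 1 ✓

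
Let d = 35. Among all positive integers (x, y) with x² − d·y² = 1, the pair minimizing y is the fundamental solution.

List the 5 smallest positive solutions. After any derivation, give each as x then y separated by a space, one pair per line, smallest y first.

6 1
71 12
846 143
10081 1704
120126 20305

√35 = [5; 1,10, …], period ℓ=2 (even) → k=1
step 0: (5, 1)  from 5·(1,0) + (0,1)
step 1: (6, 1)  from 1·(5,1) + (1,0)
→ (6, 1).  Check: 6²=36, 35·1²=35, difference 1.
n=2: (6,1)∘(6,1) = (6·6+35·1·1, 6·1+1·6) = (71,12)
n=3: (71,12)∘(6,1) = (6·71+35·1·12, 6·12+1·71) = (846,143)
n=4: (846,143)∘(6,1) = (6·846+35·1·143, 6·143+1·846) = (10081,1704)
n=5: (10081,1704)∘(6,1) = (6·10081+35·1·1704, 6·1704+1·10081) = (120126,20305)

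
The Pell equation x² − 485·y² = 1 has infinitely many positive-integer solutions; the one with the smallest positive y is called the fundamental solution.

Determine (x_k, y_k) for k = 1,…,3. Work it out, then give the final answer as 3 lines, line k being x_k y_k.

[22; 44] for √485; ℓ=1 ⇒ convergent index 1
i=0: a=22 ⇒ p=22, q=1
i=1: a=44 ⇒ p=969, q=44
→ (969, 44).  Check: 969²=938961, 485·44²=938960, difference 1.
(969+44√485)^2 = 1877921 + 85272√485
(969+44√485)^3 = 3639409929 + 165257092√485

969 44
1877921 85272
3639409929 165257092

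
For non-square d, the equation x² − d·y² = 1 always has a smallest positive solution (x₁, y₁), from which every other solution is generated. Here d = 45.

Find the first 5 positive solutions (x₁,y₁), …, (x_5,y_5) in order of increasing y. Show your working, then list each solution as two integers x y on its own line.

[6; 1,2,2,2,1,12] for √45; ℓ=6 ⇒ convergent index 5
i=0: a=6 ⇒ p=6, q=1
…
i=4: a=2 ⇒ p=114, q=17
i=5: a=1 ⇒ p=161, q=24
(x₁, y₁) = (161, 24);  161² − 45·24² = 1 ✓
(x_2, y_2) = (161·161 + 45·24·24, 161·24 + 24·161) = (51841, 7728)
(x_3, y_3) = (161·51841 + 45·24·7728, 161·7728 + 24·51841) = (16692641, 2488392)
(x_4, y_4) = (161·16692641 + 45·24·2488392, 161·2488392 + 24·16692641) = (5374978561, 801254496)
(x_5, y_5) = (161·5374978561 + 45·24·801254496, 161·801254496 + 24·5374978561) = (1730726404001, 258001459320)

161 24
51841 7728
16692641 2488392
5374978561 801254496
1730726404001 258001459320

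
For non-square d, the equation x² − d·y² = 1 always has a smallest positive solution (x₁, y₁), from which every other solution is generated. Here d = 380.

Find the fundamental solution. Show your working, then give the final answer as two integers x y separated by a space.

39 2

√380 = [19; 2,38, …], period ℓ=2 (even) → k=1
a_0=19:  p_0=19·1+0=19,  q_0=19·0+1=1
a_1=2:  p_1=2·19+1=39,  q_1=2·1+0=2
→ (39, 2).  Check: 39²=1521, 380·2²=1520, difference 1.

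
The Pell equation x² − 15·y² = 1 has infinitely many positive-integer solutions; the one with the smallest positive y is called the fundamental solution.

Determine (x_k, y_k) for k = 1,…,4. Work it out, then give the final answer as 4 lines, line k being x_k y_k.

4 1
31 8
244 63
1921 496

d=15: √d = [3; 1,6] (ℓ=2, even), read p_1/q_1
a_0=3:  p_0=3·1+0=3,  q_0=3·0+1=1
a_1=1:  p_1=1·3+1=4,  q_1=1·1+0=1
(x₁, y₁) = (4, 1);  4² − 15·1² = 1 ✓
(x_2, y_2) = (4·4 + 15·1·1, 4·1 + 1·4) = (31, 8)
(x_3, y_3) = (4·31 + 15·1·8, 4·8 + 1·31) = (244, 63)
(x_4, y_4) = (4·244 + 15·1·63, 4·63 + 1·244) = (1921, 496)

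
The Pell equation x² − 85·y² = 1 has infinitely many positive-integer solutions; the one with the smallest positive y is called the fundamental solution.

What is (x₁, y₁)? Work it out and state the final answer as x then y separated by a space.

285769 30996

√85 → a₀=9, period (4,1,1,4,18); ℓ=5 odd so k=9
k=0  a_k=9  p_k/q_k = 9/1
k=1  a_k=4  p_k/q_k = 37/4
…
k=3  a_k=1  p_k/q_k = 83/9
k=4  a_k=4  p_k/q_k = 378/41
k=5  a_k=18  p_k/q_k = 6887/747
…
k=8  a_k=1  p_k/q_k = 62739/6805
k=9  a_k=4  p_k/q_k = 285769/30996
→ (285769, 30996).  Check: 285769²=81663921361, 85·30996²=81663921360, difference 1.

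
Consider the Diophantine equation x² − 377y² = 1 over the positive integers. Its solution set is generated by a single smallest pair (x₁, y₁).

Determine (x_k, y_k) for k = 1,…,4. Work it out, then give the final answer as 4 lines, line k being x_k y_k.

233 12
108577 5592
50596649 2605860
23577929857 1214325168

d=377: √d = [19; 2,2,2,38] (ℓ=4, even), read p_3/q_3
a_0=19:  p_0=19·1+0=19,  q_0=19·0+1=1
…
a_2=2:  p_2=2·39+19=97,  q_2=2·2+1=5
a_3=2:  p_3=2·97+39=233,  q_3=2·5+2=12
fundamental: x₁=233, y₁=12  (since 54289 − 377·144 = 1)
n=2: (233,12)∘(233,12) = (233·233+377·12·12, 233·12+12·233) = (108577,5592)
n=3: (108577,5592)∘(233,12) = (233·108577+377·12·5592, 233·5592+12·108577) = (50596649,2605860)
n=4: (50596649,2605860)∘(233,12) = (233·50596649+377·12·2605860, 233·2605860+12·50596649) = (23577929857,1214325168)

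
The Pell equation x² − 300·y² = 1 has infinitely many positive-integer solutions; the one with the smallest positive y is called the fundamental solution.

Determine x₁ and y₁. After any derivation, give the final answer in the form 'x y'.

√300 = [17; 3,8,3,34, …], period ℓ=4 (even) → k=3
i=0: a=17 ⇒ p=17, q=1
…
i=2: a=8 ⇒ p=433, q=25
i=3: a=3 ⇒ p=1351, q=78
→ (1351, 78).  Check: 1351²=1825201, 300·78²=1825200, difference 1.

1351 78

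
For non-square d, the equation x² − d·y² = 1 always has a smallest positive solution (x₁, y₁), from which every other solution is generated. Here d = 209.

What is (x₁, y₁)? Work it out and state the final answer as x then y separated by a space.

√209 → a₀=14, period (2,5,3,2,3,5,2,28); ℓ=8 even so k=7
i=0: a=14 ⇒ p=14, q=1
i=1: a=2 ⇒ p=29, q=2
…
i=3: a=3 ⇒ p=506, q=35
…
i=5: a=3 ⇒ p=4019, q=278
i=6: a=5 ⇒ p=21266, q=1471
i=7: a=2 ⇒ p=46551, q=3220
(x₁, y₁) = (46551, 3220);  46551² − 209·3220² = 1 ✓

46551 3220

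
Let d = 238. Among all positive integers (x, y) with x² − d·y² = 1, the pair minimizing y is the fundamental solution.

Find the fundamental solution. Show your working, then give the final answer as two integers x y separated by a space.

[15; 2,2,1,14,1,2,2,30] for √238; ℓ=8 ⇒ convergent index 7
step 0: (15, 1)  from 15·(1,0) + (0,1)
…
step 5: (1697, 110)  from 1·(1589,103) + (108,7)
step 6: (4983, 323)  from 2·(1697,110) + (1589,103)
step 7: (11663, 756)  from 2·(4983,323) + (1697,110)
fundamental: x₁=11663, y₁=756  (since 136025569 − 238·571536 = 1)

11663 756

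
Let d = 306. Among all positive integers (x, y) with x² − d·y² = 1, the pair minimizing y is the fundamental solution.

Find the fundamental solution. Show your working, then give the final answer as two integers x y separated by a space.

35 2

√306 → a₀=17, period (2,34); ℓ=2 even so k=1
a_0=17:  p_0=17·1+0=17,  q_0=17·0+1=1
a_1=2:  p_1=2·17+1=35,  q_1=2·1+0=2
fundamental: x₁=35, y₁=2  (since 1225 − 306·4 = 1)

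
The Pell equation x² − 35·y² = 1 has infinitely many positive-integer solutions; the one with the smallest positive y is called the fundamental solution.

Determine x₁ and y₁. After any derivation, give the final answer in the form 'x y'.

6 1

d=35: √d = [5; 1,10] (ℓ=2, even), read p_1/q_1
k=0  a_k=5  p_k/q_k = 5/1
k=1  a_k=1  p_k/q_k = 6/1
(x₁, y₁) = (6, 1);  6² − 35·1² = 1 ✓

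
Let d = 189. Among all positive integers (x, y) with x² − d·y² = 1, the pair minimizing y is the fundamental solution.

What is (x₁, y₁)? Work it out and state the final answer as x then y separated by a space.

√189 → a₀=13, period (1,2,1,26); ℓ=4 even so k=3
i=0: a=13 ⇒ p=13, q=1
i=1: a=1 ⇒ p=14, q=1
i=2: a=2 ⇒ p=41, q=3
i=3: a=1 ⇒ p=55, q=4
(x₁, y₁) = (55, 4);  55² − 189·4² = 1 ✓

55 4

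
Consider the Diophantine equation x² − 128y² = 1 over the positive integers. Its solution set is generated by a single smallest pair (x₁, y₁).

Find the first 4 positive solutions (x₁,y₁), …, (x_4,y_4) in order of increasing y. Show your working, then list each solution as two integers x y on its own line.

√128 = [11; 3,5,3,22, …], period ℓ=4 (even) → k=3
i=0: a=11 ⇒ p=11, q=1
…
i=2: a=5 ⇒ p=181, q=16
i=3: a=3 ⇒ p=577, q=51
fundamental: x₁=577, y₁=51  (since 332929 − 128·2601 = 1)
k=2:  x_2 = 577·577+128·51·51 = 665857,  y_2 = 577·51+51·577 = 58854
k=3:  x_3 = 577·665857+128·51·58854 = 768398401,  y_3 = 577·58854+51·665857 = 67917465
k=4:  x_4 = 577·768398401+128·51·67917465 = 886731088897,  y_4 = 577·67917465+51·768398401 = 78376695756

577 51
665857 58854
768398401 67917465
886731088897 78376695756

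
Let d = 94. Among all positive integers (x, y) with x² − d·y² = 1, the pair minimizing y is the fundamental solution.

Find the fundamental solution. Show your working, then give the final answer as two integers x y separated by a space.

2143295 221064

d=94: √d = [9; 1,2,3,1,1,…,2,1,18] (ℓ=16, even), read p_15/q_15
i=0: a=9 ⇒ p=9, q=1
i=1: a=1 ⇒ p=10, q=1
i=2: a=2 ⇒ p=29, q=3
i=3: a=3 ⇒ p=97, q=10
…
i=6: a=5 ⇒ p=1241, q=128
i=7: a=1 ⇒ p=1464, q=151
i=8: a=8 ⇒ p=12953, q=1336
i=9: a=1 ⇒ p=14417, q=1487
i=10: a=5 ⇒ p=85038, q=8771
i=11: a=1 ⇒ p=99455, q=10258
i=12: a=1 ⇒ p=184493, q=19029
i=13: a=3 ⇒ p=652934, q=67345
i=14: a=2 ⇒ p=1490361, q=153719
i=15: a=1 ⇒ p=2143295, q=221064
→ (2143295, 221064).  Check: 2143295²=4593713457025, 94·221064²=4593713457024, difference 1.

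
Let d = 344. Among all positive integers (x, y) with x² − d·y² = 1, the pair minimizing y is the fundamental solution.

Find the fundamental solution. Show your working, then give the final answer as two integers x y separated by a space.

d=344: √d = [18; 1,1,4,1,3,1,4,1,1,36] (ℓ=10, even), read p_9/q_9
k=0  a_k=18  p_k/q_k = 18/1
k=1  a_k=1  p_k/q_k = 19/1
…
k=3  a_k=4  p_k/q_k = 167/9
k=4  a_k=1  p_k/q_k = 204/11
k=5  a_k=3  p_k/q_k = 779/42
k=6  a_k=1  p_k/q_k = 983/53
…
k=8  a_k=1  p_k/q_k = 5694/307
k=9  a_k=1  p_k/q_k = 10405/561
(x₁, y₁) = (10405, 561);  10405² − 344·561² = 1 ✓

10405 561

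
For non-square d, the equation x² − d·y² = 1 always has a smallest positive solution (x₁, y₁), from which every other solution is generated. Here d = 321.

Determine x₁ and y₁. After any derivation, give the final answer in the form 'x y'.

215 12

d=321: √d = [17; 1,10,1,34] (ℓ=4, even), read p_3/q_3
step 0: (17, 1)  from 17·(1,0) + (0,1)
…
step 2: (197, 11)  from 10·(18,1) + (17,1)
step 3: (215, 12)  from 1·(197,11) + (18,1)
(x₁, y₁) = (215, 12);  215² − 321·12² = 1 ✓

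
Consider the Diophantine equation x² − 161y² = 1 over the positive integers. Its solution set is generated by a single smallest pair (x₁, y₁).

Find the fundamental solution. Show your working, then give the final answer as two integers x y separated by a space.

d=161: √d = [12; 1,2,4,1,2,1,4,2,1,24] (ℓ=10, even), read p_9/q_9
a_0=12:  p_0=12·1+0=12,  q_0=12·0+1=1
…
a_2=2:  p_2=2·13+12=38,  q_2=2·1+1=3
a_3=4:  p_3=4·38+13=165,  q_3=4·3+1=13
a_4=1:  p_4=1·165+38=203,  q_4=1·13+3=16
…
a_6=1:  p_6=1·571+203=774,  q_6=1·45+16=61
a_7=4:  p_7=4·774+571=3667,  q_7=4·61+45=289
a_8=2:  p_8=2·3667+774=8108,  q_8=2·289+61=639
a_9=1:  p_9=1·8108+3667=11775,  q_9=1·639+289=928
→ (11775, 928).  Check: 11775²=138650625, 161·928²=138650624, difference 1.

11775 928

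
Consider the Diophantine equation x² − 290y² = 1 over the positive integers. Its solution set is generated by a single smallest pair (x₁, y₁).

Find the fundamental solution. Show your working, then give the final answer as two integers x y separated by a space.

579 34

√290 → a₀=17, period (34); ℓ=1 odd so k=1
a_0=17:  p_0=17·1+0=17,  q_0=17·0+1=1
a_1=34:  p_1=34·17+1=579,  q_1=34·1+0=34
fundamental: x₁=579, y₁=34  (since 335241 − 290·1156 = 1)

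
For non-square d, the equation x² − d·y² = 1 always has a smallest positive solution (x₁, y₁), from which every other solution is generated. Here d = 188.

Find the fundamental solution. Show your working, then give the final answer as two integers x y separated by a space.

4607 336

√188 → a₀=13, period (1,2,2,6,2,2,1,26); ℓ=8 even so k=7
step 0: (13, 1)  from 13·(1,0) + (0,1)
step 1: (14, 1)  from 1·(13,1) + (1,0)
…
step 4: (617, 45)  from 6·(96,7) + (41,3)
…
step 6: (3277, 239)  from 2·(1330,97) + (617,45)
step 7: (4607, 336)  from 1·(3277,239) + (1330,97)
fundamental: x₁=4607, y₁=336  (since 21224449 − 188·112896 = 1)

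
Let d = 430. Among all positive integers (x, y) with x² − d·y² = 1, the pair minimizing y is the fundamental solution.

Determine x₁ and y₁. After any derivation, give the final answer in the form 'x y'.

2862251 138030

√430 = [20; 1,2,1,3,1,…,2,1,40, …], period ℓ=14 (even) → k=13
k=0  a_k=20  p_k/q_k = 20/1
…
k=4  a_k=3  p_k/q_k = 311/15
k=5  a_k=1  p_k/q_k = 394/19
…
k=9  a_k=1  p_k/q_k = 155233/7486
…
k=12  a_k=2  p_k/q_k = 2107880/101651
k=13  a_k=1  p_k/q_k = 2862251/138030
→ (2862251, 138030).  Check: 2862251²=8192480787001, 430·138030²=8192480787000, difference 1.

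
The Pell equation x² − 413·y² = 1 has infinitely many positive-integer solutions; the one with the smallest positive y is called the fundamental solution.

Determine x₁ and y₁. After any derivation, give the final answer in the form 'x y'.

d=413: √d = [20; 3,9,1,4,1,9,3,40] (ℓ=8, even), read p_7/q_7
a_0=20:  p_0=20·1+0=20,  q_0=20·0+1=1
a_1=3:  p_1=3·20+1=61,  q_1=3·1+0=3
…
a_6=9:  p_6=9·3719+3089=36560,  q_6=9·183+152=1799
a_7=3:  p_7=3·36560+3719=113399,  q_7=3·1799+183=5580
(x₁, y₁) = (113399, 5580);  113399² − 413·5580² = 1 ✓

113399 5580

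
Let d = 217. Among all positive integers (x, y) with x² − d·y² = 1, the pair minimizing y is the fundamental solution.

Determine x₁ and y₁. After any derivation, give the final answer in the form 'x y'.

3844063 260952

√217 = [14; 1,2,1,2,1,…,2,1,28, …], period ℓ=16 (even) → k=15
i=0: a=14 ⇒ p=14, q=1
i=1: a=1 ⇒ p=15, q=1
…
i=4: a=2 ⇒ p=162, q=11
i=5: a=1 ⇒ p=221, q=15
…
i=8: a=4 ⇒ p=15055, q=1022
i=9: a=9 ⇒ p=139163, q=9447
i=10: a=1 ⇒ p=154218, q=10469
i=11: a=1 ⇒ p=293381, q=19916
i=12: a=2 ⇒ p=740980, q=50301
i=13: a=1 ⇒ p=1034361, q=70217
i=14: a=2 ⇒ p=2809702, q=190735
i=15: a=1 ⇒ p=3844063, q=260952
(x₁, y₁) = (3844063, 260952);  3844063² − 217·260952² = 1 ✓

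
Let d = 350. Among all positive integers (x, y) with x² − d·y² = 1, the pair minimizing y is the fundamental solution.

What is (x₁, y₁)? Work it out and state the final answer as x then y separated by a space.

[18; 1,2,2,2,1,36] for √350; ℓ=6 ⇒ convergent index 5
i=0: a=18 ⇒ p=18, q=1
i=1: a=1 ⇒ p=19, q=1
…
i=3: a=2 ⇒ p=131, q=7
i=4: a=2 ⇒ p=318, q=17
i=5: a=1 ⇒ p=449, q=24
→ (449, 24).  Check: 449²=201601, 350·24²=201600, difference 1.

449 24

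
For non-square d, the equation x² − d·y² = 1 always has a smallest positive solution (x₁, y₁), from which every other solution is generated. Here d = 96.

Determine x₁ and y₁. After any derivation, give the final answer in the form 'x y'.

√96 = [9; 1,3,1,18, …], period ℓ=4 (even) → k=3
i=0: a=9 ⇒ p=9, q=1
…
i=2: a=3 ⇒ p=39, q=4
i=3: a=1 ⇒ p=49, q=5
fundamental: x₁=49, y₁=5  (since 2401 − 96·25 = 1)

49 5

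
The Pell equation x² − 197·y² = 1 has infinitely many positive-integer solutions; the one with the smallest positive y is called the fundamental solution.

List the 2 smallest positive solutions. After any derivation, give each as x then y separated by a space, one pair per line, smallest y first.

√197 → a₀=14, period (28); ℓ=1 odd so k=1
step 0: (14, 1)  from 14·(1,0) + (0,1)
step 1: (393, 28)  from 28·(14,1) + (1,0)
fundamental: x₁=393, y₁=28  (since 154449 − 197·784 = 1)
(393+28√197)^2 = 308897 + 22008√197

393 28
308897 22008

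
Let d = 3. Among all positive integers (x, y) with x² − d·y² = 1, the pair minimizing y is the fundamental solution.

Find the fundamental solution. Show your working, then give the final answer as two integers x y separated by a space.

2 1

√3 → a₀=1, period (1,2); ℓ=2 even so k=1
a_0=1:  p_0=1·1+0=1,  q_0=1·0+1=1
a_1=1:  p_1=1·1+1=2,  q_1=1·1+0=1
→ (2, 1).  Check: 2²=4, 3·1²=3, difference 1.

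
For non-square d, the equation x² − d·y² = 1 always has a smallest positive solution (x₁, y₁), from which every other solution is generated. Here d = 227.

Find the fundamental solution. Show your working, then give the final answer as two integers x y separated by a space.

226 15

√227 = [15; 15,30, …], period ℓ=2 (even) → k=1
a_0=15:  p_0=15·1+0=15,  q_0=15·0+1=1
a_1=15:  p_1=15·15+1=226,  q_1=15·1+0=15
(x₁, y₁) = (226, 15);  226² − 227·15² = 1 ✓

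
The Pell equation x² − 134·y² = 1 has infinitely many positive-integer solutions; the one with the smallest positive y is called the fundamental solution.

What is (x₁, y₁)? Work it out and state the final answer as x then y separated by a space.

145925 12606

√134 → a₀=11, period (1,1,2,1,3,…,1,1,22); ℓ=14 even so k=13
k=0  a_k=11  p_k/q_k = 11/1
k=1  a_k=1  p_k/q_k = 12/1
k=2  a_k=1  p_k/q_k = 23/2
…
k=5  a_k=3  p_k/q_k = 301/26
k=6  a_k=1  p_k/q_k = 382/33
k=7  a_k=10  p_k/q_k = 4121/356
k=8  a_k=1  p_k/q_k = 4503/389
k=9  a_k=3  p_k/q_k = 17630/1523
k=10  a_k=1  p_k/q_k = 22133/1912
k=11  a_k=2  p_k/q_k = 61896/5347
k=12  a_k=1  p_k/q_k = 84029/7259
k=13  a_k=1  p_k/q_k = 145925/12606
(x₁, y₁) = (145925, 12606);  145925² − 134·12606² = 1 ✓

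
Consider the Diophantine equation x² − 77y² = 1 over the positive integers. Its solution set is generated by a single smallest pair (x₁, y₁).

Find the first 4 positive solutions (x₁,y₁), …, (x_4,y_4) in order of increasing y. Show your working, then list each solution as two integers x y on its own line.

[8; 1,3,2,3,1,16] for √77; ℓ=6 ⇒ convergent index 5
k=0  a_k=8  p_k/q_k = 8/1
k=1  a_k=1  p_k/q_k = 9/1
k=2  a_k=3  p_k/q_k = 35/4
…
k=4  a_k=3  p_k/q_k = 272/31
k=5  a_k=1  p_k/q_k = 351/40
(x₁, y₁) = (351, 40);  351² − 77·40² = 1 ✓
n=2: (351,40)∘(351,40) = (351·351+77·40·40, 351·40+40·351) = (246401,28080)
n=3: (246401,28080)∘(351,40) = (351·246401+77·40·28080, 351·28080+40·246401) = (172973151,19712120)
n=4: (172973151,19712120)∘(351,40) = (351·172973151+77·40·19712120, 351·19712120+40·172973151) = (121426905601,13837880160)

351 40
246401 28080
172973151 19712120
121426905601 13837880160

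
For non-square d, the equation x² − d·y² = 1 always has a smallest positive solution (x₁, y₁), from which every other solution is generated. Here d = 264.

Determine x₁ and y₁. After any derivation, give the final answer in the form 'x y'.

65 4

d=264: √d = [16; 4,32] (ℓ=2, even), read p_1/q_1
a_0=16:  p_0=16·1+0=16,  q_0=16·0+1=1
a_1=4:  p_1=4·16+1=65,  q_1=4·1+0=4
(x₁, y₁) = (65, 4);  65² − 264·4² = 1 ✓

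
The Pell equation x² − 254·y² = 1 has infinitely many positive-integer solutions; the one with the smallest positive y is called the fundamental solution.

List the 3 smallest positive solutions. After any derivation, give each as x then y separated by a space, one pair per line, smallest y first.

255 16
130049 8160
66324735 4161584

√254 = [15; 1,14,1,30, …], period ℓ=4 (even) → k=3
k=0  a_k=15  p_k/q_k = 15/1
…
k=2  a_k=14  p_k/q_k = 239/15
k=3  a_k=1  p_k/q_k = 255/16
→ (255, 16).  Check: 255²=65025, 254·16²=65024, difference 1.
n=2: (255,16)∘(255,16) = (255·255+254·16·16, 255·16+16·255) = (130049,8160)
n=3: (130049,8160)∘(255,16) = (255·130049+254·16·8160, 255·8160+16·130049) = (66324735,4161584)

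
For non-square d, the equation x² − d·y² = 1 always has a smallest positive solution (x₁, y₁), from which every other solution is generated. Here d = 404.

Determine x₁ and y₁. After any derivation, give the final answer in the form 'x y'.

201 10

√404 = [20; 10,40, …], period ℓ=2 (even) → k=1
i=0: a=20 ⇒ p=20, q=1
i=1: a=10 ⇒ p=201, q=10
(x₁, y₁) = (201, 10);  201² − 404·10² = 1 ✓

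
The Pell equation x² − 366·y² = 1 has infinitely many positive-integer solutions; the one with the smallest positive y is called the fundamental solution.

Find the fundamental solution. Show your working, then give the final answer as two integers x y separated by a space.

√366 → a₀=19, period (7,1,1,1,2,12,2,1,1,1,7,38); ℓ=12 even so k=11
step 0: (19, 1)  from 19·(1,0) + (0,1)
…
step 2: (153, 8)  from 1·(134,7) + (19,1)
step 3: (287, 15)  from 1·(153,8) + (134,7)
step 4: (440, 23)  from 1·(287,15) + (153,8)
step 5: (1167, 61)  from 2·(440,23) + (287,15)
step 6: (14444, 755)  from 12·(1167,61) + (440,23)
step 7: (30055, 1571)  from 2·(14444,755) + (1167,61)
…
step 9: (74554, 3897)  from 1·(44499,2326) + (30055,1571)
step 10: (119053, 6223)  from 1·(74554,3897) + (44499,2326)
step 11: (907925, 47458)  from 7·(119053,6223) + (74554,3897)
→ (907925, 47458).  Check: 907925²=824327805625, 366·47458²=824327805624, difference 1.

907925 47458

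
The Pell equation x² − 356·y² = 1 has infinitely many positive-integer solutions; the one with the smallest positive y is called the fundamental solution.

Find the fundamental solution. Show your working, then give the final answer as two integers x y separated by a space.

500001 26500

√356 → a₀=18, period (1,6,1,1,2,…,6,1,36); ℓ=14 even so k=13
k=0  a_k=18  p_k/q_k = 18/1
…
k=2  a_k=6  p_k/q_k = 132/7
…
k=6  a_k=1  p_k/q_k = 1000/53
…
k=11  a_k=1  p_k/q_k = 66019/3499
k=12  a_k=6  p_k/q_k = 433982/23001
k=13  a_k=1  p_k/q_k = 500001/26500
(x₁, y₁) = (500001, 26500);  500001² − 356·26500² = 1 ✓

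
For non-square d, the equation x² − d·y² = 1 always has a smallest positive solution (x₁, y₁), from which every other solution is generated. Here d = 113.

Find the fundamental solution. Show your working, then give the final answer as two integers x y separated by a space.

√113 → a₀=10, period (1,1,1,2,2,1,1,1,20); ℓ=9 odd so k=17
step 0: (10, 1)  from 10·(1,0) + (0,1)
step 1: (11, 1)  from 1·(10,1) + (1,0)
…
step 3: (32, 3)  from 1·(21,2) + (11,1)
step 4: (85, 8)  from 2·(32,3) + (21,2)
…
step 6: (287, 27)  from 1·(202,19) + (85,8)
step 7: (489, 46)  from 1·(287,27) + (202,19)
…
step 10: (16785, 1579)  from 1·(16009,1506) + (776,73)
step 11: (32794, 3085)  from 1·(16785,1579) + (16009,1506)
…
step 14: (313483, 29490)  from 2·(131952,12413) + (49579,4664)
…
step 16: (758918, 71393)  from 1·(445435,41903) + (313483,29490)
step 17: (1204353, 113296)  from 1·(758918,71393) + (445435,41903)
(x₁, y₁) = (1204353, 113296);  1204353² − 113·113296² = 1 ✓

1204353 113296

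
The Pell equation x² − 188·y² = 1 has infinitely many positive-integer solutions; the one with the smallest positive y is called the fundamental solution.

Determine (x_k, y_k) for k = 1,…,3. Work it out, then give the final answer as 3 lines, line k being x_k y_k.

4607 336
42448897 3095904
391124132351 28525659120

√188 = [13; 1,2,2,6,2,2,1,26, …], period ℓ=8 (even) → k=7
step 0: (13, 1)  from 13·(1,0) + (0,1)
step 1: (14, 1)  from 1·(13,1) + (1,0)
step 2: (41, 3)  from 2·(14,1) + (13,1)
step 3: (96, 7)  from 2·(41,3) + (14,1)
…
step 5: (1330, 97)  from 2·(617,45) + (96,7)
step 6: (3277, 239)  from 2·(1330,97) + (617,45)
step 7: (4607, 336)  from 1·(3277,239) + (1330,97)
→ (4607, 336).  Check: 4607²=21224449, 188·336²=21224448, difference 1.
(x_2, y_2) = (4607·4607 + 188·336·336, 4607·336 + 336·4607) = (42448897, 3095904)
(x_3, y_3) = (4607·42448897 + 188·336·3095904, 4607·3095904 + 336·42448897) = (391124132351, 28525659120)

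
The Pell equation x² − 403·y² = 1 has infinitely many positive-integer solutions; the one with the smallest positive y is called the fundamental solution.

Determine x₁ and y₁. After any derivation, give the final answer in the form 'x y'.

669878 33369

√403 = [20; 13,2,1,3,1,3,1,2,13,40, …], period ℓ=10 (even) → k=9
step 0: (20, 1)  from 20·(1,0) + (0,1)
…
step 5: (3754, 187)  from 1·(2951,147) + (803,40)
…
step 7: (17967, 895)  from 1·(14213,708) + (3754,187)
step 8: (50147, 2498)  from 2·(17967,895) + (14213,708)
step 9: (669878, 33369)  from 13·(50147,2498) + (17967,895)
fundamental: x₁=669878, y₁=33369  (since 448736534884 − 403·1113490161 = 1)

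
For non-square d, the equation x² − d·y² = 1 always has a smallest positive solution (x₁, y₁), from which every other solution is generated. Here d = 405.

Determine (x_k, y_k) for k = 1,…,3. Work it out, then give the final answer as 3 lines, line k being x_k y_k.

d=405: √d = [20; 8,40] (ℓ=2, even), read p_1/q_1
k=0  a_k=20  p_k/q_k = 20/1
k=1  a_k=8  p_k/q_k = 161/8
→ (161, 8).  Check: 161²=25921, 405·8²=25920, difference 1.
(x_2, y_2) = (161·161 + 405·8·8, 161·8 + 8·161) = (51841, 2576)
(x_3, y_3) = (161·51841 + 405·8·2576, 161·2576 + 8·51841) = (16692641, 829464)

161 8
51841 2576
16692641 829464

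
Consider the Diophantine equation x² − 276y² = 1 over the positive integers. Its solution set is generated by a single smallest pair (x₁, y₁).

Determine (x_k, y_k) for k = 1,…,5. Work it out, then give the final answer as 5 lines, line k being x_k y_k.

√276 = [16; 1,1,1,1,2,2,2,1,1,1,1,32, …], period ℓ=12 (even) → k=11
i=0: a=16 ⇒ p=16, q=1
…
i=3: a=1 ⇒ p=50, q=3
…
i=8: a=1 ⇒ p=1761, q=106
…
i=10: a=1 ⇒ p=4768, q=287
i=11: a=1 ⇒ p=7775, q=468
(x₁, y₁) = (7775, 468);  7775² − 276·468² = 1 ✓
(7775+468√276)^2 = 120901249 + 7277400√276
(7775+468√276)^3 = 1880014414175 + 113163569532√276
(7775+468√276)^4 = 29234224019520001 + 1759693498945200√276
(7775+468√276)^5 = 454592181623521601375 + 27363233795434290468√276

7775 468
120901249 7277400
1880014414175 113163569532
29234224019520001 1759693498945200
454592181623521601375 27363233795434290468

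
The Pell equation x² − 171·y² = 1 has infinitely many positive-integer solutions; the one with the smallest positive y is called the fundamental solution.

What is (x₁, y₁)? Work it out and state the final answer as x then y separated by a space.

170 13

√171 = [13; 13,26, …], period ℓ=2 (even) → k=1
i=0: a=13 ⇒ p=13, q=1
i=1: a=13 ⇒ p=170, q=13
fundamental: x₁=170, y₁=13  (since 28900 − 171·169 = 1)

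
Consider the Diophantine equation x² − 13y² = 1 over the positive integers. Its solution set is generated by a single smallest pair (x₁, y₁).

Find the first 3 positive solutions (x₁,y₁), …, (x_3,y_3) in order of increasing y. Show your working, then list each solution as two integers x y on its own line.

[3; 1,1,1,1,6] for √13; ℓ=5 ⇒ convergent index 9
i=0: a=3 ⇒ p=3, q=1
i=1: a=1 ⇒ p=4, q=1
i=2: a=1 ⇒ p=7, q=2
i=3: a=1 ⇒ p=11, q=3
i=4: a=1 ⇒ p=18, q=5
i=5: a=6 ⇒ p=119, q=33
i=6: a=1 ⇒ p=137, q=38
i=7: a=1 ⇒ p=256, q=71
i=8: a=1 ⇒ p=393, q=109
i=9: a=1 ⇒ p=649, q=180
(x₁, y₁) = (649, 180);  649² − 13·180² = 1 ✓
(x_2, y_2) = (649·649 + 13·180·180, 649·180 + 180·649) = (842401, 233640)
(x_3, y_3) = (649·842401 + 13·180·233640, 649·233640 + 180·842401) = (1093435849, 303264540)

649 180
842401 233640
1093435849 303264540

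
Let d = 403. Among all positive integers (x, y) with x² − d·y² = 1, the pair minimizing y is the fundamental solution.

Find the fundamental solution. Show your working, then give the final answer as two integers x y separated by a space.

[20; 13,2,1,3,1,3,1,2,13,40] for √403; ℓ=10 ⇒ convergent index 9
k=0  a_k=20  p_k/q_k = 20/1
k=1  a_k=13  p_k/q_k = 261/13
k=2  a_k=2  p_k/q_k = 542/27
…
k=4  a_k=3  p_k/q_k = 2951/147
k=5  a_k=1  p_k/q_k = 3754/187
…
k=7  a_k=1  p_k/q_k = 17967/895
k=8  a_k=2  p_k/q_k = 50147/2498
k=9  a_k=13  p_k/q_k = 669878/33369
fundamental: x₁=669878, y₁=33369  (since 448736534884 − 403·1113490161 = 1)

669878 33369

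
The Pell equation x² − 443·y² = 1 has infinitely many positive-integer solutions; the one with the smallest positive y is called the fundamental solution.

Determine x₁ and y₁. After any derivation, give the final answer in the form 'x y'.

442 21

√443 → a₀=21, period (21,42); ℓ=2 even so k=1
step 0: (21, 1)  from 21·(1,0) + (0,1)
step 1: (442, 21)  from 21·(21,1) + (1,0)
→ (442, 21).  Check: 442²=195364, 443·21²=195363, difference 1.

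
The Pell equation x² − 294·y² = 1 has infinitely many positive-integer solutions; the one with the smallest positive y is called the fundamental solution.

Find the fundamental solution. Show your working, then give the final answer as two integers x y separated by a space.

√294 → a₀=17, period (6,1,4,1,6,34); ℓ=6 even so k=5
step 0: (17, 1)  from 17·(1,0) + (0,1)
…
step 2: (120, 7)  from 1·(103,6) + (17,1)
step 3: (583, 34)  from 4·(120,7) + (103,6)
step 4: (703, 41)  from 1·(583,34) + (120,7)
step 5: (4801, 280)  from 6·(703,41) + (583,34)
→ (4801, 280).  Check: 4801²=23049601, 294·280²=23049600, difference 1.

4801 280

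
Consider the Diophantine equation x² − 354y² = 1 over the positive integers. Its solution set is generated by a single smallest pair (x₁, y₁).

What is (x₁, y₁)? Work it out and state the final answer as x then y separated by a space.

d=354: √d = [18; 1,4,2,2,18,2,2,4,1,36] (ℓ=10, even), read p_9/q_9
k=0  a_k=18  p_k/q_k = 18/1
k=1  a_k=1  p_k/q_k = 19/1
…
k=3  a_k=2  p_k/q_k = 207/11
k=4  a_k=2  p_k/q_k = 508/27
…
k=8  a_k=4  p_k/q_k = 210294/11177
k=9  a_k=1  p_k/q_k = 258065/13716
→ (258065, 13716).  Check: 258065²=66597544225, 354·13716²=66597544224, difference 1.

258065 13716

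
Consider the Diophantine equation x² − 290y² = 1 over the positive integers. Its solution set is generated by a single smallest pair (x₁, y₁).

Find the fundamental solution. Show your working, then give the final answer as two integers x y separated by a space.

579 34

√290 = [17; 34, …], period ℓ=1 (odd) → k=1
a_0=17:  p_0=17·1+0=17,  q_0=17·0+1=1
a_1=34:  p_1=34·17+1=579,  q_1=34·1+0=34
(x₁, y₁) = (579, 34);  579² − 290·34² = 1 ✓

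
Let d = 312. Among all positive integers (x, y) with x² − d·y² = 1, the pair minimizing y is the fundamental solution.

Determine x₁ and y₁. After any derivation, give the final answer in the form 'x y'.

53 3

d=312: √d = [17; 1,1,1,34] (ℓ=4, even), read p_3/q_3
i=0: a=17 ⇒ p=17, q=1
…
i=2: a=1 ⇒ p=35, q=2
i=3: a=1 ⇒ p=53, q=3
(x₁, y₁) = (53, 3);  53² − 312·3² = 1 ✓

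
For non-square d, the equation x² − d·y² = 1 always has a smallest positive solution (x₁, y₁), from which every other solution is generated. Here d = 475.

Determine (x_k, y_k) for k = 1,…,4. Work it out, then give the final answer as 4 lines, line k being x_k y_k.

57799 2652
6681448801 306565896
772362118440199 35438404443156
89283516160768675201 4096608676513381392

√475 → a₀=21, period (1,3,1,6,2,6,1,3,1,42); ℓ=10 even so k=9
i=0: a=21 ⇒ p=21, q=1
i=1: a=1 ⇒ p=22, q=1
…
i=6: a=6 ⇒ p=10287, q=472
…
i=8: a=3 ⇒ p=45921, q=2107
i=9: a=1 ⇒ p=57799, q=2652
fundamental: x₁=57799, y₁=2652  (since 3340724401 − 475·7033104 = 1)
(x_2, y_2) = (57799·57799 + 475·2652·2652, 57799·2652 + 2652·57799) = (6681448801, 306565896)
(x_3, y_3) = (57799·6681448801 + 475·2652·306565896, 57799·306565896 + 2652·6681448801) = (772362118440199, 35438404443156)
(x_4, y_4) = (57799·772362118440199 + 475·2652·35438404443156, 57799·35438404443156 + 2652·772362118440199) = (89283516160768675201, 4096608676513381392)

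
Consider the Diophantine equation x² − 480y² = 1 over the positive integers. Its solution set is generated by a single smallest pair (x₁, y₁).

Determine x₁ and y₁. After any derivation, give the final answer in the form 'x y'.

[21; 1,9,1,42] for √480; ℓ=4 ⇒ convergent index 3
step 0: (21, 1)  from 21·(1,0) + (0,1)
step 1: (22, 1)  from 1·(21,1) + (1,0)
step 2: (219, 10)  from 9·(22,1) + (21,1)
step 3: (241, 11)  from 1·(219,10) + (22,1)
→ (241, 11).  Check: 241²=58081, 480·11²=58080, difference 1.

241 11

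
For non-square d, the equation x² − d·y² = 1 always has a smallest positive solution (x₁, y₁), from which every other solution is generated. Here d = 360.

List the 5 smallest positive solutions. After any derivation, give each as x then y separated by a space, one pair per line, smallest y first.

19 1
721 38
27379 1443
1039681 54796
39480499 2080805

√360 = [18; 1,36, …], period ℓ=2 (even) → k=1
k=0  a_k=18  p_k/q_k = 18/1
k=1  a_k=1  p_k/q_k = 19/1
fundamental: x₁=19, y₁=1  (since 361 − 360·1 = 1)
(x_2, y_2) = (19·19 + 360·1·1, 19·1 + 1·19) = (721, 38)
(x_3, y_3) = (19·721 + 360·1·38, 19·38 + 1·721) = (27379, 1443)
(x_4, y_4) = (19·27379 + 360·1·1443, 19·1443 + 1·27379) = (1039681, 54796)
(x_5, y_5) = (19·1039681 + 360·1·54796, 19·54796 + 1·1039681) = (39480499, 2080805)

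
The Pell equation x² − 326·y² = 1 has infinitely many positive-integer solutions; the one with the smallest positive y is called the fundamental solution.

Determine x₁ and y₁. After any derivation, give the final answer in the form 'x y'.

√326 → a₀=18, period (18,36); ℓ=2 even so k=1
step 0: (18, 1)  from 18·(1,0) + (0,1)
step 1: (325, 18)  from 18·(18,1) + (1,0)
fundamental: x₁=325, y₁=18  (since 105625 − 326·324 = 1)

325 18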